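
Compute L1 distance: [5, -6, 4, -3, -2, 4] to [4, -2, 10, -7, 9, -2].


d = |5-4| + |-6+ 2| + |4-10| + |-3+ 7| + |-2-9| + |4+ 2|
  = 1 + 4 + 6 + 4 + 11 + 6
  = 32

32


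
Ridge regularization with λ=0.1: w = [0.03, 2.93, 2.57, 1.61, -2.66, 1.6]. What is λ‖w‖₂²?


‖w‖₂² = (0.03)² + (2.93)² + (2.57)² + (1.61)² + (-2.66)² + (1.6)²
     = 0.0009 + 8.5849 + 6.6049 + 2.5921 + 7.0756 + 2.56
     = 27.4184
λ·‖w‖₂² = 0.1·27.4184 = 2.74184

2.74184


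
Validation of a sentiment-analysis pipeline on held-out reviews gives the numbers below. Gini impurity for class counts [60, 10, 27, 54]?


Probabilities: [60/151, 10/151, 27/151, 54/151] ≈ [0.3974, 0.0662, 0.1788, 0.3576]
Σpᵢ² = (3600 + 100 + 729 + 2916)/151² = 7345/22801
Gini = 1 - Σpᵢ² = 1 - 7345/22801 = 0.6779

0.6779


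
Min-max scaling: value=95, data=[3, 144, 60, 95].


min=3, max=144
(95-3)/(144-3) = 92/141 = 0.6525

0.6525


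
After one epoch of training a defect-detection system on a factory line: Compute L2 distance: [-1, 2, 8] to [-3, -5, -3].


d = √((-1+ 3)² + (2+ 5)² + (8+ 3)²)
  = √(4 + 49 + 121)
  = √174 = 13.1909

13.1909


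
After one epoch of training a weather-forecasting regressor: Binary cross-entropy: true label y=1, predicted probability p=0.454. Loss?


BCE = -[y·ln(p) + (1-y)·ln(1-p)]
= -1·ln(0.454) - 0
= -ln(0.454) = 0.7897

0.7897


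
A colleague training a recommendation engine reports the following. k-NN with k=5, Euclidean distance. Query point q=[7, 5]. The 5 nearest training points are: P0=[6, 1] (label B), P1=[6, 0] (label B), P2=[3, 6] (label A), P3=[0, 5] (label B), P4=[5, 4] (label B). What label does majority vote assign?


d(q,P0) = 4.1231  (label B)
d(q,P1) = 5.099  (label B)
d(q,P2) = 4.1231  (label A)
d(q,P3) = 7.0  (label B)
d(q,P4) = 2.2361  (label B)
Votes: A=1, B=4
Majority → B

B


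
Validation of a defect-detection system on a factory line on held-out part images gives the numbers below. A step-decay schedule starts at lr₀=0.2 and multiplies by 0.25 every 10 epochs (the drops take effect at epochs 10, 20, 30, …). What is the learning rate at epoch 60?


n_drops = ⌊60/10⌋ = 6
lr = 0.2·0.25^6 = 0.2·0.000244140625 = 0.000048828125

0.000048828125


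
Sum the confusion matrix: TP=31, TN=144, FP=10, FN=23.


Total = TP + TN + FP + FN
= 31 + 144 + 10 + 23
= 208
(Predicted positive: 41, predicted negative: 167)

208


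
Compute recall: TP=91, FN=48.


Recall = TP/(TP+FN)
= 91/(91+48)
= 91/139 = 65.47%

65.47%


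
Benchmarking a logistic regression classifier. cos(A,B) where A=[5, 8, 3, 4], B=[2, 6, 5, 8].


A·B = 5·2 + 8·6 + 3·5 + 4·8 = 105
‖A‖ = √114 = 10.6771, ‖B‖ = √129 = 11.3578
cos = 105/(√114·√129) = 105/√14706 = 0.8658

0.8658


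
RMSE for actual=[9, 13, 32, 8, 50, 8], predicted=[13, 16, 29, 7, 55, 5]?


MSE = 69/6 = 11.5
RMSE = √(69/6) = 3.3912

3.3912


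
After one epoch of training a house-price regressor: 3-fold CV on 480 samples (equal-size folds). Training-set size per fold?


Fold size = 480/3 = 160
Training per fold = 480 - 160 = 320

320


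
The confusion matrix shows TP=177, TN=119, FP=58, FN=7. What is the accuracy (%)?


Accuracy = (TP+TN)/(TP+TN+FP+FN)
= (177+119)/(361)
= 296/361 = 81.99%

81.99%


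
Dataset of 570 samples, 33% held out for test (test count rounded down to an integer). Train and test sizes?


Test = ⌊570·33/100⌋ = 188
Train = 570 - 188 = 382

Train: 382, Test: 188


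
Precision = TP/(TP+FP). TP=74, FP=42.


Precision = TP/(TP+FP)
= 74/(74+42)
= 74/116 = 63.79%

63.79%


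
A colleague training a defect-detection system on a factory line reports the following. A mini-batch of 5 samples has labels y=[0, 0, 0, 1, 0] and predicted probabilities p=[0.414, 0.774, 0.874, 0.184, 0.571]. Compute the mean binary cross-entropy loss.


L[0] = -ln(1-0.414) = -ln(0.586) = 0.5344
L[1] = -ln(1-0.774) = -ln(0.226) = 1.4872
L[2] = -ln(1-0.874) = -ln(0.126) = 2.0715
L[3] = -ln(0.184) = 1.6928
L[4] = -ln(1-0.571) = -ln(0.429) = 0.8463
mean = (0.5344 + 1.4872 + 2.0715 + 1.6928 + 0.8463)/5 = 1.3264

1.3264


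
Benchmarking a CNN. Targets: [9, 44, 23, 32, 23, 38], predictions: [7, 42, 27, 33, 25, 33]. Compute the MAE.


Absolute errors: |9-7|=2, |44-42|=2, |23-27|=4, |32-33|=1, |23-25|=2, |38-33|=5
Sum = 16
MAE = 16/6 = 8/3

8/3


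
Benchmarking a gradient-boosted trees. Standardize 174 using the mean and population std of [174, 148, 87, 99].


μ = 127, σ = 35.4753
z = (174 - 127)/35.4753 = 1.3249

1.3249


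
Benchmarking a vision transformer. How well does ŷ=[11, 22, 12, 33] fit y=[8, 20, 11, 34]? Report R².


ȳ = 18.25
SS_res = Σ(y-ŷ)² = 15
SS_tot = Σ(y-ȳ)² = 408.75
R² = 1 - SS_res/SS_tot = 1 - 0.0367 = 0.9633

0.9633


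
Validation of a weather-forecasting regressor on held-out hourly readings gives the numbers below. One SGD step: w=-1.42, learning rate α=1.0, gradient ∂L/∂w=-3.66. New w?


w_new = w - α·∇
= -1.42 - 1.0·-3.66
= -1.42 + 3.66
= 2.24

2.24


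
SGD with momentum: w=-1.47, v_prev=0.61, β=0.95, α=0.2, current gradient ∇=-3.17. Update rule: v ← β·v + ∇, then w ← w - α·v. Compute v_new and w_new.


v_new = 0.95·0.61 - 3.17 = 0.5795 - 3.17 = -2.5905
w_new = -1.47 - 0.2·-2.5905 = -1.47 + 0.5181 = -0.9519

v_new=-2.5905, w_new=-0.9519


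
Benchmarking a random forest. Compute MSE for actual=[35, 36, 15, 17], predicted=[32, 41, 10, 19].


Squared errors: (35-32)²=9, (36-41)²=25, (15-10)²=25, (17-19)²=4
Sum = 63
MSE = 63/4 = 63/4

63/4


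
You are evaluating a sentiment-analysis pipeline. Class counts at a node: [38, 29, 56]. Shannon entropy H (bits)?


Probabilities: [38/123, 29/123, 56/123] ≈ [0.3089, 0.2358, 0.4553]
H = -((38/123)·log₂(38/123) + (29/123)·log₂(29/123) + (56/123)·log₂(56/123))
  = 1.5318 bits

1.5318 bits


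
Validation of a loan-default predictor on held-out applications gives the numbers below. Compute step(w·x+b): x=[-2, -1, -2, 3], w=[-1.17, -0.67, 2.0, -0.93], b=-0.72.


z = (-2)·(-1.17) + (-1)·(-0.67) + (-2)·(2.0) + (3)·(-0.93) - 0.72
  = -4.5
step(z) = 0 (z<0)

0


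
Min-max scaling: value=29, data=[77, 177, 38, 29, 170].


min=29, max=177
(29-29)/(177-29) = 0/148 = 0.0

0.0


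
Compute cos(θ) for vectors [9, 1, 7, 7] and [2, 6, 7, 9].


A·B = 9·2 + 1·6 + 7·7 + 7·9 = 136
‖A‖ = √180 = 13.4164, ‖B‖ = √170 = 13.0384
cos = 136/(√180·√170) = 136/√30600 = 0.7775

0.7775


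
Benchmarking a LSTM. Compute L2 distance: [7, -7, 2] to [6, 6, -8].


d = √((7-6)² + (-7-6)² + (2+ 8)²)
  = √(1 + 169 + 100)
  = √270 = 16.4317

16.4317


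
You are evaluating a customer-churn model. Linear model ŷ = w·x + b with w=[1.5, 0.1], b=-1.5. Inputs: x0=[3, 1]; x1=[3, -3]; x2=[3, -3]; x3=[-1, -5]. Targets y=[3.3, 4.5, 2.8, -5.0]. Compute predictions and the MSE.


ŷ0 = (1.5)·(3) + (0.1)·(1) - 1.5 = 3.1
ŷ1 = (1.5)·(3) + (0.1)·(-3) - 1.5 = 2.7
ŷ2 = (1.5)·(3) + (0.1)·(-3) - 1.5 = 2.7
ŷ3 = (1.5)·(-1) + (0.1)·(-5) - 1.5 = -3.5
errors² = [0.04, 3.24, 0.01, 2.25]
MSE = 5.5400/4 = 1.385

1.385


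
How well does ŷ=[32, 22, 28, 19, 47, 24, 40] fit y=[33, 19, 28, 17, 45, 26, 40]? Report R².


ȳ = 29.7143
SS_res = Σ(y-ŷ)² = 22
SS_tot = Σ(y-ȳ)² = 643.43
R² = 1 - SS_res/SS_tot = 1 - 0.0342 = 0.9658

0.9658


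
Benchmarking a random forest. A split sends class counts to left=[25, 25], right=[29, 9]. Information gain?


Parent = [54, 34], H_parent = 0.9624
H_left = 1 (n=50), H_right = 0.7897 (n=38)
H_children = (50/88)·1 + (38/88)·0.7897 = 0.9092
IG = 0.9624 - 0.9092 = 0.0532

0.0532


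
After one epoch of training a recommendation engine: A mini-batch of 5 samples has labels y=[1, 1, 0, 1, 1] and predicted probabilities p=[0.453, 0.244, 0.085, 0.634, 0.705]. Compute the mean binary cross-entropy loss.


L[0] = -ln(0.453) = 0.7919
L[1] = -ln(0.244) = 1.4106
L[2] = -ln(1-0.085) = -ln(0.915) = 0.0888
L[3] = -ln(0.634) = 0.4557
L[4] = -ln(0.705) = 0.3496
mean = (0.7919 + 1.4106 + 0.0888 + 0.4557 + 0.3496)/5 = 0.6193

0.6193


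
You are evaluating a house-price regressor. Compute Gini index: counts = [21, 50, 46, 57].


Probabilities: [21/174, 50/174, 46/174, 57/174] ≈ [0.1207, 0.2874, 0.2644, 0.3276]
Σpᵢ² = (441 + 2500 + 2116 + 3249)/174² = 8306/30276
Gini = 1 - Σpᵢ² = 1 - 8306/30276 = 0.7257

0.7257


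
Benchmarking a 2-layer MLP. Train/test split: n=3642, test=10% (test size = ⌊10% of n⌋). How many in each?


Test = ⌊3642·10/100⌋ = 364
Train = 3642 - 364 = 3278

Train: 3278, Test: 364


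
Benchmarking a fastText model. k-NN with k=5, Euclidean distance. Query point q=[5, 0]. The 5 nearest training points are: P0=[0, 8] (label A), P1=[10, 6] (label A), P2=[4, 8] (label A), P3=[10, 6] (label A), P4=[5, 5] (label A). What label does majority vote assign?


d(q,P0) = 9.434  (label A)
d(q,P1) = 7.8102  (label A)
d(q,P2) = 8.0623  (label A)
d(q,P3) = 7.8102  (label A)
d(q,P4) = 5.0  (label A)
Votes: A=5, B=0
Majority → A

A


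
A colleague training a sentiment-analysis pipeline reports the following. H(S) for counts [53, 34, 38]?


Probabilities: [53/125, 34/125, 38/125] ≈ [0.424, 0.272, 0.304]
H = -((53/125)·log₂(53/125) + (34/125)·log₂(34/125) + (38/125)·log₂(38/125))
  = 1.558 bits

1.558 bits


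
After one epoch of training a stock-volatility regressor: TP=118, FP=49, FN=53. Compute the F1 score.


Precision = 118/167 = 0.7066
Recall = 118/171 = 0.6901
F1 = 2·P·R/(P+R) = 2·TP/(2·TP+FP+FN) = 236/(236+49+53) = 236/338 = 0.6982

0.6982


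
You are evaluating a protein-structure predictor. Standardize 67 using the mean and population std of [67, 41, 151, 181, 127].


μ = 113.4, σ = 52.083
z = (67 - 113.4)/52.083 = -0.8909

-0.8909


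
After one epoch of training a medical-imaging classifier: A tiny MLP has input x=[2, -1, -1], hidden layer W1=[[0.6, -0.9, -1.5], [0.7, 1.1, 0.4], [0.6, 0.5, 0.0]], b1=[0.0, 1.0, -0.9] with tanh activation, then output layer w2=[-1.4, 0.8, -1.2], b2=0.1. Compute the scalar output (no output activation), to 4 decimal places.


z1[0] = (0.6)·(2) + (-0.9)·(-1) + (-1.5)·(-1) + 0.0 = 3.6
z1[1] = (0.7)·(2) + (1.1)·(-1) + (0.4)·(-1) + 1.0 = 0.9
z1[2] = (0.6)·(2) + (0.5)·(-1) + (0.0)·(-1) - 0.9 = -0.2
h = tanh(z1) = [0.9985, 0.7163, -0.1974]
output = (-1.4)·(0.9985) + (0.8)·(0.7163) + (-1.2)·(-0.1974) + 0.1 = -0.488

-0.488


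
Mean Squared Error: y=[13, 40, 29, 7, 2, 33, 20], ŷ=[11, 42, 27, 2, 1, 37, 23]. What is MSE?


Squared errors: (13-11)²=4, (40-42)²=4, (29-27)²=4, (7-2)²=25, (2-1)²=1, (33-37)²=16, (20-23)²=9
Sum = 63
MSE = 63/7 = 9

9


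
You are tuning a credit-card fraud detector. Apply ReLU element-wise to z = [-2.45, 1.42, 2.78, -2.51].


ReLU(-2.45) = max(0, -2.45) = 0.0
ReLU(1.42) = max(0, 1.42) = 1.42
ReLU(2.78) = max(0, 2.78) = 2.78
ReLU(-2.51) = max(0, -2.51) = 0.0
result = [0.0, 1.42, 2.78, 0.0]

[0.0, 1.42, 2.78, 0.0]


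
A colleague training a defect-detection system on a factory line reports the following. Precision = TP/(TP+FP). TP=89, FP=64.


Precision = TP/(TP+FP)
= 89/(89+64)
= 89/153 = 58.17%

58.17%


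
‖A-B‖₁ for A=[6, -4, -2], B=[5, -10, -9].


d = |6-5| + |-4+ 10| + |-2+ 9|
  = 1 + 6 + 7
  = 14

14


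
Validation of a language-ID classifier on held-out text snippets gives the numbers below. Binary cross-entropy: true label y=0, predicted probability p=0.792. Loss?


BCE = -[y·ln(p) + (1-y)·ln(1-p)]
= -0 - 1·ln(1-0.792)
= -ln(0.208) = 1.5702

1.5702


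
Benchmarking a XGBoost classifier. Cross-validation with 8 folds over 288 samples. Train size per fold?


Fold size = 288/8 = 36
Training per fold = 288 - 36 = 252

252


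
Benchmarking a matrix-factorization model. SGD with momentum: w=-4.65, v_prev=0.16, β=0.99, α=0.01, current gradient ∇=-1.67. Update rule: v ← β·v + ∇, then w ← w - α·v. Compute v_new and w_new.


v_new = 0.99·0.16 - 1.67 = 0.1584 - 1.67 = -1.5116
w_new = -4.65 - 0.01·-1.5116 = -4.65 + 0.015116 = -4.634884

v_new=-1.5116, w_new=-4.634884


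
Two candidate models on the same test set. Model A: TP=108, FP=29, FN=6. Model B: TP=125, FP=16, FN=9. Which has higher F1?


Model A: P=108/137=0.7883, R=108/114=0.9474, F1=2PR/(P+R)=2TP/(2TP+FP+FN)=216/251=0.8606
Model B: P=125/141=0.8865, R=125/134=0.9328, F1=2PR/(P+R)=2TP/(2TP+FP+FN)=250/275=0.9091
0.8606 < 0.9091 → Model B

Model B


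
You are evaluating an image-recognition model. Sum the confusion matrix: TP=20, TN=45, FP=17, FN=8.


Total = TP + TN + FP + FN
= 20 + 45 + 17 + 8
= 90
(Predicted positive: 37, predicted negative: 53)

90


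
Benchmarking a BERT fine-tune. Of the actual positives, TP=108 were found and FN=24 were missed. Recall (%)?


Recall = TP/(TP+FN)
= 108/(108+24)
= 108/132 = 81.82%

81.82%


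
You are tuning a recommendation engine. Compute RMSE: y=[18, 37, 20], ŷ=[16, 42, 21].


MSE = 30/3 = 10
RMSE = √(30/3) = 3.1623

3.1623


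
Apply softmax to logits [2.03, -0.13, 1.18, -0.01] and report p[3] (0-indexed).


Exponentials: e^2.03=7.6141, e^-0.13=0.8781, e^1.18=3.2544, e^-0.01=0.99
Sum = 12.7366
Softmax = [0.5978, 0.0689, 0.2555, 0.0777]
p[3] = 0.99/12.7366 = 0.0777

0.0777


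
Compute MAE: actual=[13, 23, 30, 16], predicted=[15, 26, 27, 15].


Absolute errors: |13-15|=2, |23-26|=3, |30-27|=3, |16-15|=1
Sum = 9
MAE = 9/4 = 9/4

9/4


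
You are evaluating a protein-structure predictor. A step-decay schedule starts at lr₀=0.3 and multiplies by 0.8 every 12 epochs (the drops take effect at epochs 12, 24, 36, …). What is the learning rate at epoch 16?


n_drops = ⌊16/12⌋ = 1
lr = 0.3·0.8^1 = 0.3·0.8 = 0.24

0.24


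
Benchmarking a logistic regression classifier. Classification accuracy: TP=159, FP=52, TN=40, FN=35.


Accuracy = (TP+TN)/(TP+TN+FP+FN)
= (159+40)/(286)
= 199/286 = 69.58%

69.58%


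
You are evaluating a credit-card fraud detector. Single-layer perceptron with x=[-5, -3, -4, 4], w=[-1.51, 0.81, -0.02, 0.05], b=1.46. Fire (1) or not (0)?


z = (-5)·(-1.51) + (-3)·(0.81) + (-4)·(-0.02) + (4)·(0.05) + 1.46
  = 6.86
step(z) = 1 (z≥0)

1


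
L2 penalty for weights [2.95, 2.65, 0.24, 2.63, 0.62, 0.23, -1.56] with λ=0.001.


‖w‖₂² = (2.95)² + (2.65)² + (0.24)² + (2.63)² + (0.62)² + (0.23)² + (-1.56)²
     = 8.7025 + 7.0225 + 0.0576 + 6.9169 + 0.3844 + 0.0529 + 2.4336
     = 25.5704
λ·‖w‖₂² = 0.001·25.5704 = 0.02557

0.02557


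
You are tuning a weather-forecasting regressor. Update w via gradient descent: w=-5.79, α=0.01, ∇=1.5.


w_new = w - α·∇
= -5.79 - 0.01·1.5
= -5.79 - 0.015
= -5.805

-5.805


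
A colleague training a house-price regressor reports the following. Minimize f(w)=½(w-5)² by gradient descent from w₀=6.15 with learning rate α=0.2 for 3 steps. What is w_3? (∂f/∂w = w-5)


step 1: grad = 6.15-5 = 1.15; w = 6.15 - 0.2·(1.15) = 5.92
step 2: grad = 5.92-5 = 0.92; w = 5.92 - 0.2·(0.92) = 5.736
step 3: grad = 5.736-5 = 0.736; w = 5.736 - 0.2·(0.736) = 5.5888

5.5888


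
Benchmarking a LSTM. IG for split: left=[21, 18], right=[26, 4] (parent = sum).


Parent = [47, 22], H_parent = 0.9031
H_left = 0.9957 (n=39), H_right = 0.5665 (n=30)
H_children = (39/69)·0.9957 + (30/69)·0.5665 = 0.8091
IG = 0.9031 - 0.8091 = 0.094

0.094


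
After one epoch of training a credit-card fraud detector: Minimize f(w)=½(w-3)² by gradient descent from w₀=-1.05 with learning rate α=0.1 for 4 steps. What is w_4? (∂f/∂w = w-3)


step 1: grad = -1.05-3 = -4.05; w = -1.05 - 0.1·(-4.05) = -0.645
step 2: grad = -0.645-3 = -3.645; w = -0.645 - 0.1·(-3.645) = -0.2805
step 3: grad = -0.2805-3 = -3.2805; w = -0.2805 - 0.1·(-3.2805) = 0.04755
step 4: grad = 0.04755-3 = -2.95245; w = 0.04755 - 0.1·(-2.95245) = 0.342795

0.342795


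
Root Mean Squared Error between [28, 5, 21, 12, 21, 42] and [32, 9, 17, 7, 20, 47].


MSE = 99/6 = 16.5
RMSE = √(99/6) = 4.062

4.062


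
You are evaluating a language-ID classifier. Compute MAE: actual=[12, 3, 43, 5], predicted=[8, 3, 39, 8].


Absolute errors: |12-8|=4, |3-3|=0, |43-39|=4, |5-8|=3
Sum = 11
MAE = 11/4 = 11/4

11/4


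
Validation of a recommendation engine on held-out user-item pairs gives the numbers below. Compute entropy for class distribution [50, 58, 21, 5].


Probabilities: [50/134, 58/134, 21/134, 5/134] ≈ [0.3731, 0.4328, 0.1567, 0.0373]
H = -((50/134)·log₂(50/134) + (58/134)·log₂(58/134) + (21/134)·log₂(21/134) + (5/134)·log₂(5/134))
  = 1.6496 bits

1.6496 bits


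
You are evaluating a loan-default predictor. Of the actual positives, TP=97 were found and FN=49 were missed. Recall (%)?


Recall = TP/(TP+FN)
= 97/(97+49)
= 97/146 = 66.44%

66.44%


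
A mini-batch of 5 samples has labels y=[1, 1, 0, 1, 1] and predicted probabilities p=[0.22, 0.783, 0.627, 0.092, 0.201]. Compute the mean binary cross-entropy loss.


L[0] = -ln(0.22) = 1.5141
L[1] = -ln(0.783) = 0.2446
L[2] = -ln(1-0.627) = -ln(0.373) = 0.9862
L[3] = -ln(0.092) = 2.386
L[4] = -ln(0.201) = 1.6045
mean = (1.5141 + 0.2446 + 0.9862 + 2.386 + 1.6045)/5 = 1.3471

1.3471


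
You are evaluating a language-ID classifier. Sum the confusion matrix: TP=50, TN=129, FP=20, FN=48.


Total = TP + TN + FP + FN
= 50 + 129 + 20 + 48
= 247
(Predicted positive: 70, predicted negative: 177)

247


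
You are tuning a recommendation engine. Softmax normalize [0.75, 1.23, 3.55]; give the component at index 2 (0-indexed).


Exponentials: e^0.75=2.117, e^1.23=3.4212, e^3.55=34.8133
Sum = 40.3515
Softmax = [0.0525, 0.0848, 0.8628]
p[2] = 34.8133/40.3515 = 0.8628

0.8628


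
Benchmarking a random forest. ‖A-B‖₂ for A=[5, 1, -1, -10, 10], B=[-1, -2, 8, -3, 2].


d = √((5+ 1)² + (1+ 2)² + (-1-8)² + (-10+ 3)² + (10-2)²)
  = √(36 + 9 + 81 + 49 + 64)
  = √239 = 15.4596

15.4596


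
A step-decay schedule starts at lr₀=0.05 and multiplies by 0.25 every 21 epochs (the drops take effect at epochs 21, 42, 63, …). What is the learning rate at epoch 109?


n_drops = ⌊109/21⌋ = 5
lr = 0.05·0.25^5 = 0.05·0.0009765625 = 0.000048828125

0.000048828125


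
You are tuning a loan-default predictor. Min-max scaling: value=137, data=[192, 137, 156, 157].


min=137, max=192
(137-137)/(192-137) = 0/55 = 0.0

0.0


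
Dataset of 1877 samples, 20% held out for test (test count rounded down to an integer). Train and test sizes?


Test = ⌊1877·20/100⌋ = 375
Train = 1877 - 375 = 1502

Train: 1502, Test: 375


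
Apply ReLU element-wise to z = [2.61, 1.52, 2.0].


ReLU(2.61) = max(0, 2.61) = 2.61
ReLU(1.52) = max(0, 1.52) = 1.52
ReLU(2.0) = max(0, 2.0) = 2.0
result = [2.61, 1.52, 2.0]

[2.61, 1.52, 2.0]


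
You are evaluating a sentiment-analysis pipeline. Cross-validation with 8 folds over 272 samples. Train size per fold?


Fold size = 272/8 = 34
Training per fold = 272 - 34 = 238

238


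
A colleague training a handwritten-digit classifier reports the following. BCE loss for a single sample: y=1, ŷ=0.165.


BCE = -[y·ln(p) + (1-y)·ln(1-p)]
= -1·ln(0.165) - 0
= -ln(0.165) = 1.8018

1.8018


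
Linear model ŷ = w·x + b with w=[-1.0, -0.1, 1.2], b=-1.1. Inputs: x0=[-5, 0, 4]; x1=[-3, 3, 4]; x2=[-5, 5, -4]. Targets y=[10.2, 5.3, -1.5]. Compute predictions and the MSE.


ŷ0 = (-1.0)·(-5) + (-0.1)·(0) + (1.2)·(4) - 1.1 = 8.7
ŷ1 = (-1.0)·(-3) + (-0.1)·(3) + (1.2)·(4) - 1.1 = 6.4
ŷ2 = (-1.0)·(-5) + (-0.1)·(5) + (1.2)·(-4) - 1.1 = -1.4
errors² = [2.25, 1.21, 0.01]
MSE = 3.4700/3 = 1.1567

1.1567


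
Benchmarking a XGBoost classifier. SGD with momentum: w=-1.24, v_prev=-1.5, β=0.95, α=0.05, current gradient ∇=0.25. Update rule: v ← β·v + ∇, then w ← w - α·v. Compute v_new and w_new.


v_new = 0.95·-1.5 + 0.25 = -1.425 + 0.25 = -1.175
w_new = -1.24 - 0.05·-1.175 = -1.24 + 0.05875 = -1.18125

v_new=-1.175, w_new=-1.18125


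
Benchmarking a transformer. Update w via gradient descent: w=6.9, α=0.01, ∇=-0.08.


w_new = w - α·∇
= 6.9 - 0.01·-0.08
= 6.9 + 0.0008
= 6.9008

6.9008


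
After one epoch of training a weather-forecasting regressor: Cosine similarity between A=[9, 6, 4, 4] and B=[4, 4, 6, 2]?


A·B = 9·4 + 6·4 + 4·6 + 4·2 = 92
‖A‖ = √149 = 12.2066, ‖B‖ = √72 = 8.4853
cos = 92/(√149·√72) = 92/√10728 = 0.8882

0.8882


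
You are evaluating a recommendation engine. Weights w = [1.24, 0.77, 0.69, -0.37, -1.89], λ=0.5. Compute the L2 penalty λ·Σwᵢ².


‖w‖₂² = (1.24)² + (0.77)² + (0.69)² + (-0.37)² + (-1.89)²
     = 1.5376 + 0.5929 + 0.4761 + 0.1369 + 3.5721
     = 6.3156
λ·‖w‖₂² = 0.5·6.3156 = 3.1578

3.1578


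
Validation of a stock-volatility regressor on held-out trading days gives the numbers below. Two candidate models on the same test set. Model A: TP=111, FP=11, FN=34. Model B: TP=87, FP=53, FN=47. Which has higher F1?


Model A: P=111/122=0.9098, R=111/145=0.7655, F1=2PR/(P+R)=2TP/(2TP+FP+FN)=222/267=0.8315
Model B: P=87/140=0.6214, R=87/134=0.6493, F1=2PR/(P+R)=2TP/(2TP+FP+FN)=174/274=0.635
0.8315 > 0.635 → Model A

Model A


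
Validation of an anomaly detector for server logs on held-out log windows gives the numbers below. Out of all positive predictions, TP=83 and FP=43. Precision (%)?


Precision = TP/(TP+FP)
= 83/(83+43)
= 83/126 = 65.87%

65.87%


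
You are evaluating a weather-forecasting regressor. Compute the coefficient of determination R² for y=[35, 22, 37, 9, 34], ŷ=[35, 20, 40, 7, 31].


ȳ = 27.4
SS_res = Σ(y-ŷ)² = 26
SS_tot = Σ(y-ȳ)² = 561.2
R² = 1 - SS_res/SS_tot = 1 - 0.0463 = 0.9537

0.9537


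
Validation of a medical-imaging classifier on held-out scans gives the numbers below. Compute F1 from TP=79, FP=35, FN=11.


Precision = 79/114 = 0.693
Recall = 79/90 = 0.8778
F1 = 2·P·R/(P+R) = 2·TP/(2·TP+FP+FN) = 158/(158+35+11) = 158/204 = 0.7745

0.7745


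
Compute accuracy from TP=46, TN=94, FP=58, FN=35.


Accuracy = (TP+TN)/(TP+TN+FP+FN)
= (46+94)/(233)
= 140/233 = 60.09%

60.09%


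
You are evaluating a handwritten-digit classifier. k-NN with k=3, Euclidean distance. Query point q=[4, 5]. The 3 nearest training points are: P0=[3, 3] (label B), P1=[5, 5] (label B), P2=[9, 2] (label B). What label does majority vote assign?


d(q,P0) = 2.2361  (label B)
d(q,P1) = 1.0  (label B)
d(q,P2) = 5.831  (label B)
Votes: A=0, B=3
Majority → B

B


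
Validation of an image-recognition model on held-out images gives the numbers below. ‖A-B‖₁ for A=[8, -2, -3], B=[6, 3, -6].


d = |8-6| + |-2-3| + |-3+ 6|
  = 2 + 5 + 3
  = 10

10


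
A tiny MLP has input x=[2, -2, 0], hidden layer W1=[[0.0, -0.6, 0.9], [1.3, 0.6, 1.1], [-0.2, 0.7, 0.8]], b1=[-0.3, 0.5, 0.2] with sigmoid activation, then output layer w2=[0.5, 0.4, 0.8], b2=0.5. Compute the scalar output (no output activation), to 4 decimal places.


z1[0] = (0.0)·(2) + (-0.6)·(-2) + (0.9)·(0) - 0.3 = 0.9
z1[1] = (1.3)·(2) + (0.6)·(-2) + (1.1)·(0) + 0.5 = 1.9
z1[2] = (-0.2)·(2) + (0.7)·(-2) + (0.8)·(0) + 0.2 = -1.6
h = sigmoid(z1) = [0.7109, 0.8699, 0.168]
output = (0.5)·(0.7109) + (0.4)·(0.8699) + (0.8)·(0.168) + 0.5 = 1.3378

1.3378


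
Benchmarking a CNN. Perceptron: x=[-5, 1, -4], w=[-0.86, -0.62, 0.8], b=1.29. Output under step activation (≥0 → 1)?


z = (-5)·(-0.86) + (1)·(-0.62) + (-4)·(0.8) + 1.29
  = 1.77
step(z) = 1 (z≥0)

1


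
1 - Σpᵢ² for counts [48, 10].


Probabilities: [48/58, 10/58] ≈ [0.8276, 0.1724]
Σpᵢ² = (2304 + 100)/58² = 2404/3364
Gini = 1 - Σpᵢ² = 1 - 2404/3364 = 0.2854

0.2854


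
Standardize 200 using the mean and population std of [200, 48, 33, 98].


μ = 94.75, σ = 65.3581
z = (200 - 94.75)/65.3581 = 1.6104

1.6104


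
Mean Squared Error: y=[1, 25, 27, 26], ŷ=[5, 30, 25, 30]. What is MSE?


Squared errors: (1-5)²=16, (25-30)²=25, (27-25)²=4, (26-30)²=16
Sum = 61
MSE = 61/4 = 61/4

61/4


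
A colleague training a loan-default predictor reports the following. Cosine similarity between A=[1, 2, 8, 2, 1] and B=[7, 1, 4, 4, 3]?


A·B = 1·7 + 2·1 + 8·4 + 2·4 + 1·3 = 52
‖A‖ = √74 = 8.6023, ‖B‖ = √91 = 9.5394
cos = 52/(√74·√91) = 52/√6734 = 0.6337

0.6337


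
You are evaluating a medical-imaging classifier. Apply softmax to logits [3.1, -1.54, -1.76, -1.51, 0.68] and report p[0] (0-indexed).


Exponentials: e^3.1=22.198, e^-1.54=0.2144, e^-1.76=0.172, e^-1.51=0.2209, e^0.68=1.9739
Sum = 24.7792
Softmax = [0.8958, 0.0087, 0.0069, 0.0089, 0.0797]
p[0] = 22.198/24.7792 = 0.8958

0.8958


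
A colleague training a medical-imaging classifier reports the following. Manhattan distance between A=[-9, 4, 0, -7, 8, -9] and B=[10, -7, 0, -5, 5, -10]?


d = |-9-10| + |4+ 7| + |0-0| + |-7+ 5| + |8-5| + |-9+ 10|
  = 19 + 11 + 0 + 2 + 3 + 1
  = 36

36


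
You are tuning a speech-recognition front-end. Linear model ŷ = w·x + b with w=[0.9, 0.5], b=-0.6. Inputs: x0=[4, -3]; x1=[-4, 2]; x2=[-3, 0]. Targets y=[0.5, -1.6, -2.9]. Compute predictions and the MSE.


ŷ0 = (0.9)·(4) + (0.5)·(-3) - 0.6 = 1.5
ŷ1 = (0.9)·(-4) + (0.5)·(2) - 0.6 = -3.2
ŷ2 = (0.9)·(-3) + (0.5)·(0) - 0.6 = -3.3
errors² = [1.0, 2.56, 0.16]
MSE = 3.7200/3 = 1.24

1.24


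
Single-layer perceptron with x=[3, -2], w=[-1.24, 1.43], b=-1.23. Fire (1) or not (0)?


z = (3)·(-1.24) + (-2)·(1.43) - 1.23
  = -7.81
step(z) = 0 (z<0)

0


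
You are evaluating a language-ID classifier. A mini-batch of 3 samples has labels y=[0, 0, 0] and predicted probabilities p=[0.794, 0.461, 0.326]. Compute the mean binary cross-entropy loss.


L[0] = -ln(1-0.794) = -ln(0.206) = 1.5799
L[1] = -ln(1-0.461) = -ln(0.539) = 0.618
L[2] = -ln(1-0.326) = -ln(0.674) = 0.3945
mean = (1.5799 + 0.618 + 0.3945)/3 = 0.8641

0.8641


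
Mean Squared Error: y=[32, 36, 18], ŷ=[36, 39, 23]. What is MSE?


Squared errors: (32-36)²=16, (36-39)²=9, (18-23)²=25
Sum = 50
MSE = 50/3 = 50/3

50/3


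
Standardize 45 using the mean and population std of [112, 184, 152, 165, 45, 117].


μ = 129.1667, σ = 45.3483
z = (45 - 129.1667)/45.3483 = -1.856

-1.856


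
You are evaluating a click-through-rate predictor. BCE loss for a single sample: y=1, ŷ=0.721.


BCE = -[y·ln(p) + (1-y)·ln(1-p)]
= -1·ln(0.721) - 0
= -ln(0.721) = 0.3271

0.3271


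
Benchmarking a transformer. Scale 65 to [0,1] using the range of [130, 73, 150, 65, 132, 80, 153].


min=65, max=153
(65-65)/(153-65) = 0/88 = 0.0

0.0


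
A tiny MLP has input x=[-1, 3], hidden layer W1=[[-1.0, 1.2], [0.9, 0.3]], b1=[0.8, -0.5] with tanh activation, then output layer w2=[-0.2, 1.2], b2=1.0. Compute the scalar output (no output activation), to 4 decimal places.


z1[0] = (-1.0)·(-1) + (1.2)·(3) + 0.8 = 5.4
z1[1] = (0.9)·(-1) + (0.3)·(3) - 0.5 = -0.5
h = tanh(z1) = [1.0, -0.4621]
output = (-0.2)·(1.0) + (1.2)·(-0.4621) + 1.0 = 0.2455

0.2455


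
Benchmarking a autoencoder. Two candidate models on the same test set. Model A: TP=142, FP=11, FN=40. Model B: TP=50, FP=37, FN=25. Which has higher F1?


Model A: P=142/153=0.9281, R=142/182=0.7802, F1=2PR/(P+R)=2TP/(2TP+FP+FN)=284/335=0.8478
Model B: P=50/87=0.5747, R=50/75=0.6667, F1=2PR/(P+R)=2TP/(2TP+FP+FN)=100/162=0.6173
0.8478 > 0.6173 → Model A

Model A


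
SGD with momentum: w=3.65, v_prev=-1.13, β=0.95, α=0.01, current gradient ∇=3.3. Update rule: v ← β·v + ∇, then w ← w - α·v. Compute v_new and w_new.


v_new = 0.95·-1.13 + 3.3 = -1.0735 + 3.3 = 2.2265
w_new = 3.65 - 0.01·2.2265 = 3.65 - 0.022265 = 3.627735

v_new=2.2265, w_new=3.627735


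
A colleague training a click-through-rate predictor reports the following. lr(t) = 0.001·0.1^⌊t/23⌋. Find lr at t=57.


n_drops = ⌊57/23⌋ = 2
lr = 0.001·0.1^2 = 0.001·0.01 = 0.00001

0.00001


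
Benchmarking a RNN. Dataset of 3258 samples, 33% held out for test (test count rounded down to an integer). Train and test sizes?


Test = ⌊3258·33/100⌋ = 1075
Train = 3258 - 1075 = 2183

Train: 2183, Test: 1075


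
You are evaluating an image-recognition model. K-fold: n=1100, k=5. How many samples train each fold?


Fold size = 1100/5 = 220
Training per fold = 1100 - 220 = 880

880


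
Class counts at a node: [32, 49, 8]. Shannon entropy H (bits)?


Probabilities: [32/89, 49/89, 8/89] ≈ [0.3596, 0.5506, 0.0899]
H = -((32/89)·log₂(32/89) + (49/89)·log₂(49/89) + (8/89)·log₂(8/89))
  = 1.3171 bits

1.3171 bits


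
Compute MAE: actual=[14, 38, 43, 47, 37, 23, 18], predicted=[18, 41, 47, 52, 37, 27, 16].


Absolute errors: |14-18|=4, |38-41|=3, |43-47|=4, |47-52|=5, |37-37|=0, |23-27|=4, |18-16|=2
Sum = 22
MAE = 22/7 = 22/7

22/7


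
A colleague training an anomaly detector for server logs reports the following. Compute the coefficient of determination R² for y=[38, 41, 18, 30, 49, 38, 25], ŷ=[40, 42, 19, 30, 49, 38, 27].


ȳ = 34.1429
SS_res = Σ(y-ŷ)² = 10
SS_tot = Σ(y-ȳ)² = 658.86
R² = 1 - SS_res/SS_tot = 1 - 0.0152 = 0.9848

0.9848


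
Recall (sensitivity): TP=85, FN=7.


Recall = TP/(TP+FN)
= 85/(85+7)
= 85/92 = 92.39%

92.39%


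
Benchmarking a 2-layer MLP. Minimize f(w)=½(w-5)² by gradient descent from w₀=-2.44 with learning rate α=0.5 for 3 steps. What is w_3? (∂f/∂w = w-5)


step 1: grad = -2.44-5 = -7.44; w = -2.44 - 0.5·(-7.44) = 1.28
step 2: grad = 1.28-5 = -3.72; w = 1.28 - 0.5·(-3.72) = 3.14
step 3: grad = 3.14-5 = -1.86; w = 3.14 - 0.5·(-1.86) = 4.07

4.07


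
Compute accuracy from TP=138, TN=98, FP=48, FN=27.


Accuracy = (TP+TN)/(TP+TN+FP+FN)
= (138+98)/(311)
= 236/311 = 75.88%

75.88%


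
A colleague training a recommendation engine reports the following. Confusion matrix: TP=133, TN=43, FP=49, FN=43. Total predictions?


Total = TP + TN + FP + FN
= 133 + 43 + 49 + 43
= 268
(Predicted positive: 182, predicted negative: 86)

268


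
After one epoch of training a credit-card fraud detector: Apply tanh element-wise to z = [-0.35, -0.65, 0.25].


tanh(-0.35) = -0.3364
tanh(-0.65) = -0.5717
tanh(0.25) = 0.2449
result = [-0.3364, -0.5717, 0.2449]

[-0.3364, -0.5717, 0.2449]


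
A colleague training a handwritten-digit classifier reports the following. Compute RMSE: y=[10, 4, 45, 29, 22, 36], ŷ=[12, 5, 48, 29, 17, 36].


MSE = 39/6 = 6.5
RMSE = √(39/6) = 2.5495

2.5495


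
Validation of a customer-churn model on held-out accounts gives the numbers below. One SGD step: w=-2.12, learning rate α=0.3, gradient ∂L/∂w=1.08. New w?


w_new = w - α·∇
= -2.12 - 0.3·1.08
= -2.12 - 0.324
= -2.444

-2.444


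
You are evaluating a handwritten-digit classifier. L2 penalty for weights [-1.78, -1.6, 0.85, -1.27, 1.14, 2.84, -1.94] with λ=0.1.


‖w‖₂² = (-1.78)² + (-1.6)² + (0.85)² + (-1.27)² + (1.14)² + (2.84)² + (-1.94)²
     = 3.1684 + 2.56 + 0.7225 + 1.6129 + 1.2996 + 8.0656 + 3.7636
     = 21.1926
λ·‖w‖₂² = 0.1·21.1926 = 2.11926

2.11926


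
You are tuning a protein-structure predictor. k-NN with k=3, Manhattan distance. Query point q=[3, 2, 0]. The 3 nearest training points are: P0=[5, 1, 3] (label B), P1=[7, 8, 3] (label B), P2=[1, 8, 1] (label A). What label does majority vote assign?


d(q,P0) = 6  (label B)
d(q,P1) = 13  (label B)
d(q,P2) = 9  (label A)
Votes: A=1, B=2
Majority → B

B


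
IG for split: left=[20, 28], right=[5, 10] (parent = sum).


Parent = [25, 38], H_parent = 0.9691
H_left = 0.9799 (n=48), H_right = 0.9183 (n=15)
H_children = (48/63)·0.9799 + (15/63)·0.9183 = 0.9652
IG = 0.9691 - 0.9652 = 0.0039

0.0039


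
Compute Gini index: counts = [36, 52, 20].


Probabilities: [36/108, 52/108, 20/108] ≈ [0.3333, 0.4815, 0.1852]
Σpᵢ² = (1296 + 2704 + 400)/108² = 4400/11664
Gini = 1 - Σpᵢ² = 1 - 4400/11664 = 0.6228

0.6228


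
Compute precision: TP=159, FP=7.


Precision = TP/(TP+FP)
= 159/(159+7)
= 159/166 = 95.78%

95.78%


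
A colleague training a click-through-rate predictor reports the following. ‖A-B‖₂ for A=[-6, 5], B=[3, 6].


d = √((-6-3)² + (5-6)²)
  = √(81 + 1)
  = √82 = 9.0554

9.0554


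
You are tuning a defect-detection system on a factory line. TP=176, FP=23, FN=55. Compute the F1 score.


Precision = 176/199 = 0.8844
Recall = 176/231 = 0.7619
F1 = 2·P·R/(P+R) = 2·TP/(2·TP+FP+FN) = 352/(352+23+55) = 352/430 = 0.8186

0.8186


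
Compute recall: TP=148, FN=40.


Recall = TP/(TP+FN)
= 148/(148+40)
= 148/188 = 78.72%

78.72%


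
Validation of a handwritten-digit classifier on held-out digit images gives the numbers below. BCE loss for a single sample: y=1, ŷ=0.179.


BCE = -[y·ln(p) + (1-y)·ln(1-p)]
= -1·ln(0.179) - 0
= -ln(0.179) = 1.7204

1.7204


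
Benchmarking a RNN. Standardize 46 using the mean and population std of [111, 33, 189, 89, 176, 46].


μ = 107.3333, σ = 59.1908
z = (46 - 107.3333)/59.1908 = -1.0362

-1.0362


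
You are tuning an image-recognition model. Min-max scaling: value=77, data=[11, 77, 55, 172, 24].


min=11, max=172
(77-11)/(172-11) = 66/161 = 0.4099

0.4099


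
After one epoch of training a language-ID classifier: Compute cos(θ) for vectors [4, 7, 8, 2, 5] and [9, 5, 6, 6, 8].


A·B = 4·9 + 7·5 + 8·6 + 2·6 + 5·8 = 171
‖A‖ = √158 = 12.5698, ‖B‖ = √242 = 15.5563
cos = 171/(√158·√242) = 171/√38236 = 0.8745

0.8745


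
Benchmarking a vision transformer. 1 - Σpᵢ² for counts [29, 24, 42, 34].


Probabilities: [29/129, 24/129, 42/129, 34/129] ≈ [0.2248, 0.186, 0.3256, 0.2636]
Σpᵢ² = (841 + 576 + 1764 + 1156)/129² = 4337/16641
Gini = 1 - Σpᵢ² = 1 - 4337/16641 = 0.7394

0.7394


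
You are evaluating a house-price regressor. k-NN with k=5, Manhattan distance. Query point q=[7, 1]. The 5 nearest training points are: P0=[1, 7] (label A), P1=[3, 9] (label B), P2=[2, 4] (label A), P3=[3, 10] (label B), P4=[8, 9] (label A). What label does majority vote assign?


d(q,P0) = 12  (label A)
d(q,P1) = 12  (label B)
d(q,P2) = 8  (label A)
d(q,P3) = 13  (label B)
d(q,P4) = 9  (label A)
Votes: A=3, B=2
Majority → A

A


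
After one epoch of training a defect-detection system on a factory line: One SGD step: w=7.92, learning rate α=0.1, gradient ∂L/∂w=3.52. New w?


w_new = w - α·∇
= 7.92 - 0.1·3.52
= 7.92 - 0.352
= 7.568

7.568


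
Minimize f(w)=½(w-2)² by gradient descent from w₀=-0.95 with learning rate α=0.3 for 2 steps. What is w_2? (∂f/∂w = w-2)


step 1: grad = -0.95-2 = -2.95; w = -0.95 - 0.3·(-2.95) = -0.065
step 2: grad = -0.065-2 = -2.065; w = -0.065 - 0.3·(-2.065) = 0.5545

0.5545


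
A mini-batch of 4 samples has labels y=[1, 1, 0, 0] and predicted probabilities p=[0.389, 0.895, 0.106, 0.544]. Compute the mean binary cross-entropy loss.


L[0] = -ln(0.389) = 0.9442
L[1] = -ln(0.895) = 0.1109
L[2] = -ln(1-0.106) = -ln(0.894) = 0.112
L[3] = -ln(1-0.544) = -ln(0.456) = 0.7853
mean = (0.9442 + 0.1109 + 0.112 + 0.7853)/4 = 0.4881

0.4881


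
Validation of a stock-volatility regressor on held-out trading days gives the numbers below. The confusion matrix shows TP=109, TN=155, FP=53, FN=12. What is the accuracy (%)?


Accuracy = (TP+TN)/(TP+TN+FP+FN)
= (109+155)/(329)
= 264/329 = 80.24%

80.24%


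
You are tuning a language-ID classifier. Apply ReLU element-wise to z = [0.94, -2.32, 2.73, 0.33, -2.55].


ReLU(0.94) = max(0, 0.94) = 0.94
ReLU(-2.32) = max(0, -2.32) = 0.0
ReLU(2.73) = max(0, 2.73) = 2.73
ReLU(0.33) = max(0, 0.33) = 0.33
ReLU(-2.55) = max(0, -2.55) = 0.0
result = [0.94, 0.0, 2.73, 0.33, 0.0]

[0.94, 0.0, 2.73, 0.33, 0.0]


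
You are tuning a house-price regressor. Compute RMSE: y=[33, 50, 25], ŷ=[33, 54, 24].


MSE = 17/3 = 5.6667
RMSE = √(17/3) = 2.3805

2.3805


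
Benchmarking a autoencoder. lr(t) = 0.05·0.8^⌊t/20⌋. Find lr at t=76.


n_drops = ⌊76/20⌋ = 3
lr = 0.05·0.8^3 = 0.05·0.512 = 0.0256

0.0256


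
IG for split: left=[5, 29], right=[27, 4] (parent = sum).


Parent = [32, 33], H_parent = 0.9998
H_left = 0.6024 (n=34), H_right = 0.5548 (n=31)
H_children = (34/65)·0.6024 + (31/65)·0.5548 = 0.5797
IG = 0.9998 - 0.5797 = 0.4201

0.4201


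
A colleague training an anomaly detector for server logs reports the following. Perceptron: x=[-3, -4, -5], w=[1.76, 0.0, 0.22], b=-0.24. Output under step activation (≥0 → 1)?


z = (-3)·(1.76) + (-4)·(0.0) + (-5)·(0.22) - 0.24
  = -6.62
step(z) = 0 (z<0)

0


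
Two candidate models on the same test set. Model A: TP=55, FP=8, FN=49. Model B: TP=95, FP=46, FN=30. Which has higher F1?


Model A: P=55/63=0.873, R=55/104=0.5288, F1=2PR/(P+R)=2TP/(2TP+FP+FN)=110/167=0.6587
Model B: P=95/141=0.6738, R=95/125=0.76, F1=2PR/(P+R)=2TP/(2TP+FP+FN)=190/266=0.7143
0.6587 < 0.7143 → Model B

Model B


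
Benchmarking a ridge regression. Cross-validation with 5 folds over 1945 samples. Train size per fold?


Fold size = 1945/5 = 389
Training per fold = 1945 - 389 = 1556

1556


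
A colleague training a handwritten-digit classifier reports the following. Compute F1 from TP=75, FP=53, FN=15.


Precision = 75/128 = 0.5859
Recall = 75/90 = 0.8333
F1 = 2·P·R/(P+R) = 2·TP/(2·TP+FP+FN) = 150/(150+53+15) = 150/218 = 0.6881

0.6881


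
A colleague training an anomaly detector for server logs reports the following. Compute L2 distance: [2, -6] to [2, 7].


d = √((2-2)² + (-6-7)²)
  = √(0 + 169)
  = √169 = 13.0

13.0


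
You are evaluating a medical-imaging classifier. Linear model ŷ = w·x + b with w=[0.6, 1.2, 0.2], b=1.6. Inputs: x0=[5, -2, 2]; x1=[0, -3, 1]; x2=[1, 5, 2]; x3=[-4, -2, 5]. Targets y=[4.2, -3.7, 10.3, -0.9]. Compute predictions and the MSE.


ŷ0 = (0.6)·(5) + (1.2)·(-2) + (0.2)·(2) + 1.6 = 2.6
ŷ1 = (0.6)·(0) + (1.2)·(-3) + (0.2)·(1) + 1.6 = -1.8
ŷ2 = (0.6)·(1) + (1.2)·(5) + (0.2)·(2) + 1.6 = 8.6
ŷ3 = (0.6)·(-4) + (1.2)·(-2) + (0.2)·(5) + 1.6 = -2.2
errors² = [2.56, 3.61, 2.89, 1.69]
MSE = 10.7500/4 = 2.6875

2.6875


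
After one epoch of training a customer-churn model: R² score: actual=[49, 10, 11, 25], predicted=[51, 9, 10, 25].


ȳ = 23.75
SS_res = Σ(y-ŷ)² = 6
SS_tot = Σ(y-ȳ)² = 990.75
R² = 1 - SS_res/SS_tot = 1 - 0.0061 = 0.9939

0.9939


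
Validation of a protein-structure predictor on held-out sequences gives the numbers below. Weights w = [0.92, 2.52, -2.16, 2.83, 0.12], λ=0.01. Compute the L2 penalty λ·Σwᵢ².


‖w‖₂² = (0.92)² + (2.52)² + (-2.16)² + (2.83)² + (0.12)²
     = 0.8464 + 6.3504 + 4.6656 + 8.0089 + 0.0144
     = 19.8857
λ·‖w‖₂² = 0.01·19.8857 = 0.198857

0.198857


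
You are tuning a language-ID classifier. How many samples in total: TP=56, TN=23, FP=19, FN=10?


Total = TP + TN + FP + FN
= 56 + 23 + 19 + 10
= 108
(Predicted positive: 75, predicted negative: 33)

108


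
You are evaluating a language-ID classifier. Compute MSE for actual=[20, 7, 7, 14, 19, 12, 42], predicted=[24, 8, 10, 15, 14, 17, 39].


Squared errors: (20-24)²=16, (7-8)²=1, (7-10)²=9, (14-15)²=1, (19-14)²=25, (12-17)²=25, (42-39)²=9
Sum = 86
MSE = 86/7 = 86/7

86/7


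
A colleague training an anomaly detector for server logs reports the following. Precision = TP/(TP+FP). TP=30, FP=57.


Precision = TP/(TP+FP)
= 30/(30+57)
= 30/87 = 34.48%

34.48%


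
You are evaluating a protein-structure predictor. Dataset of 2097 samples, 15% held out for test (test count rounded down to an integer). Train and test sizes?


Test = ⌊2097·15/100⌋ = 314
Train = 2097 - 314 = 1783

Train: 1783, Test: 314


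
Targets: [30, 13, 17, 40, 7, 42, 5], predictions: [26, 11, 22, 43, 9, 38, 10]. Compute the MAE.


Absolute errors: |30-26|=4, |13-11|=2, |17-22|=5, |40-43|=3, |7-9|=2, |42-38|=4, |5-10|=5
Sum = 25
MAE = 25/7 = 25/7

25/7
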